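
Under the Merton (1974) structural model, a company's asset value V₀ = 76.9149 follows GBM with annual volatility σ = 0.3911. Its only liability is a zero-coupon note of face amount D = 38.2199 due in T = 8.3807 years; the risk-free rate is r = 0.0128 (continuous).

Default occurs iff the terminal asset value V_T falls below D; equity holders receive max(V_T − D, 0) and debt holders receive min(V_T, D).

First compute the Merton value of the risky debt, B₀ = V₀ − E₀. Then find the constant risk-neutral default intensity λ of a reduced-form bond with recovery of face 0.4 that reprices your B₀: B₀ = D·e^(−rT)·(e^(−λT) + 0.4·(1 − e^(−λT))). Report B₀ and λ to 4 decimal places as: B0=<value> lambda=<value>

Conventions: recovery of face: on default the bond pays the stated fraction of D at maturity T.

Apply the equity-as-call identities (strike 38.2199, horizon 8.3807 years):
d₁ = [ln(V₀/D) + (r + σ²/2)T] / (σ√T)
   = [ln(76.9149/38.2199) + (0.0128 + 0.5·0.3911²)·8.3807] / (0.3911·√8.3807)
   = [0.699343 + 0.748226] / 1.132213 = 1.278531
d₂ = d₁ − σ√T = 1.278531 − 1.132213 = 0.146318
N(d₁) = 0.899469,  N(d₂) = 0.558165,  e^(−rT) = 0.898280
E₀ = V₀·N(d₁) − D·e^(−rT)·N(d₂)
   = 76.9149·0.899469 − 38.2199·0.898280·0.558165 = 50.019532
B₀ = V₀ − E₀ = 76.9149 − 50.019532 = 26.895368
e^(−λT) = (B₀·e^(rT)/D − 0.4)/(1 − 0.4) = (26.8954·1.113238/38.2199 − 0.4)/0.6 = 0.63897880
λ = −ln(0.63897880)/8.3807 = 0.053442

B0=26.8954 lambda=0.0534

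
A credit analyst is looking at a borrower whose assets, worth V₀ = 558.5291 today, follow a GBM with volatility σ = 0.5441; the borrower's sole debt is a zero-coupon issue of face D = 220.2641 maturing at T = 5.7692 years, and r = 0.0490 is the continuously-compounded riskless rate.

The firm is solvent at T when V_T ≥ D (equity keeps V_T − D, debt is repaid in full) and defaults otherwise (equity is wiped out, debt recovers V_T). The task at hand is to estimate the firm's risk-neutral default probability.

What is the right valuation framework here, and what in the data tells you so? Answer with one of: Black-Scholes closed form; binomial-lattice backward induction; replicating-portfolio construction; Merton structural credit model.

framework: Merton structural credit model

Key observation: the question is about default risk generated by asset-value dynamics against a debt face of 220.2641 — the structural framework prices exactly that.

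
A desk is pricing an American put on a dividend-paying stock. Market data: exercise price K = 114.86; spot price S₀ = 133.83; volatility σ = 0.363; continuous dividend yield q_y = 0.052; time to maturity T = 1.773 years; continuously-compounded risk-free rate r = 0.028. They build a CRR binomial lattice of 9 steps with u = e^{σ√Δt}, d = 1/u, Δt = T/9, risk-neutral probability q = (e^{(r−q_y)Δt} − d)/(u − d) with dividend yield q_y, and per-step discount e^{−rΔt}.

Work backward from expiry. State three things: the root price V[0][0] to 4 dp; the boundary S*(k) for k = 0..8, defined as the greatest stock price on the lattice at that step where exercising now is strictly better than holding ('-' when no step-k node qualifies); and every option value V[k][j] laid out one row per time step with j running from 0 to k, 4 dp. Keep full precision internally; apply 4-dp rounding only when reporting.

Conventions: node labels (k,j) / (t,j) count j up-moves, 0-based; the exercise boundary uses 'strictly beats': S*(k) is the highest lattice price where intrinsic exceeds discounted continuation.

price = 15.7857
boundary = - - - - - - 50.9005 43.3261 50.9005
tree:
15.7857
21.4772 8.8901
28.4959 12.9986 3.8813
36.7346 18.5843 6.2003 1.0400
45.8329 25.8544 9.7565 1.8462 0.0483
55.1607 34.7797 15.0546 3.2761 0.0875 0.0000
63.9595 44.8824 22.6236 5.8106 0.1587 0.0000 0.0000
71.5339 55.0759 32.7387 10.3011 0.2876 0.0000 0.0000 0.0000
77.9811 63.9595 44.6911 18.2526 0.5213 0.0000 0.0000 0.0000 0.0000
83.4690 71.5339 55.0610 32.3251 0.9448 0.0000 0.0000 0.0000 0.0000 0.0000

Δt=0.19700  u=1.17482  d=0.85119  q=0.44523  discount=0.99450
step 9 (expiry): payoffs max(K−S,0) = 83.4690 71.5339 55.0610 32.3251 0.9448 0.0000 0.0000 0.0000 0.0000 0.0000
step 8: (k=8,j=0): S=36.8789, K−S=77.9811, hold=77.7252 ⇒ V=77.9811 exercise | (k=8,j=1): S=50.9005, K−S=63.9595, hold=63.8465 ⇒ V=63.9595 exercise | (k=8,j=2): S=70.2531, K−S=44.6069, hold=44.6911 ⇒ V=44.6911 continue | (k=8,j=3): S=96.9638, K−S=17.8962, hold=18.2526 ⇒ V=18.2526 continue | (k=8,j=4): S=133.8300, K−S=0.0000, hold=0.5213 ⇒ V=0.5213 continue | (k=8,j=5): S=184.7130, K−S=0.0000, hold=0.0000 ⇒ V=0.0000 continue | (k=8,j=6): S=254.9420, K−S=0.0000, hold=0.0000 ⇒ V=0.0000 continue | (k=8,j=7): S=351.8724, K−S=0.0000, hold=0.0000 ⇒ V=0.0000 continue | (k=8,j=8): S=485.6565, K−S=0.0000, hold=0.0000 ⇒ V=0.0000 continue  boundary S*=50.9005
step 7: (k=7,j=0): S=43.3261, K−S=71.5339, hold=71.3436 ⇒ V=71.5339 exercise | (k=7,j=1): S=59.7990, K−S=55.0610, hold=55.0759 ⇒ V=55.0759 continue | (k=7,j=2): S=82.5349, K−S=32.3251, hold=32.7387 ⇒ V=32.7387 continue | (k=7,j=3): S=113.9152, K−S=0.9448, hold=10.3011 ⇒ V=10.3011 continue | (k=7,j=4): S=157.2264, K−S=0.0000, hold=0.2876 ⇒ V=0.2876 continue | (k=7,j=5): S=217.0048, K−S=0.0000, hold=0.0000 ⇒ V=0.0000 continue | (k=7,j=6): S=299.5114, K−S=0.0000, hold=0.0000 ⇒ V=0.0000 continue | (k=7,j=7): S=413.3874, K−S=0.0000, hold=0.0000 ⇒ V=0.0000 continue  boundary S*=43.3261
step 6: (k=6,j=0): S=50.9005, K−S=63.9595, hold=63.8531 ⇒ V=63.9595 exercise | (k=6,j=1): S=70.2531, K−S=44.6069, hold=44.8824 ⇒ V=44.8824 continue | (k=6,j=2): S=96.9638, K−S=17.8962, hold=22.6236 ⇒ V=22.6236 continue | (k=6,j=3): S=133.8300, K−S=0.0000, hold=5.8106 ⇒ V=5.8106 continue | (k=6,j=4): S=184.7130, K−S=0.0000, hold=0.1587 ⇒ V=0.1587 continue | (k=6,j=5): S=254.9420, K−S=0.0000, hold=0.0000 ⇒ V=0.0000 continue | (k=6,j=6): S=351.8724, K−S=0.0000, hold=0.0000 ⇒ V=0.0000 continue  boundary S*=50.9005
step 5: (k=5,j=0): S=59.7990, K−S=55.0610, hold=55.1607 ⇒ V=55.1607 continue | (k=5,j=1): S=82.5349, K−S=32.3251, hold=34.7797 ⇒ V=34.7797 continue | (k=5,j=2): S=113.9152, K−S=0.9448, hold=15.0546 ⇒ V=15.0546 continue | (k=5,j=3): S=157.2264, K−S=0.0000, hold=3.2761 ⇒ V=3.2761 continue | (k=5,j=4): S=217.0048, K−S=0.0000, hold=0.0875 ⇒ V=0.0875 continue | (k=5,j=5): S=299.5114, K−S=0.0000, hold=0.0000 ⇒ V=0.0000 continue  boundary S*=-
step 4: (k=4,j=0): S=70.2531, K−S=44.6069, hold=45.8329 ⇒ V=45.8329 continue | (k=4,j=1): S=96.9638, K−S=17.8962, hold=25.8544 ⇒ V=25.8544 continue | (k=4,j=2): S=133.8300, K−S=0.0000, hold=9.7565 ⇒ V=9.7565 continue | (k=4,j=3): S=184.7130, K−S=0.0000, hold=1.8462 ⇒ V=1.8462 continue | (k=4,j=4): S=254.9420, K−S=0.0000, hold=0.0483 ⇒ V=0.0483 continue  boundary S*=-
step 3: (k=3,j=0): S=82.5349, K−S=32.3251, hold=36.7346 ⇒ V=36.7346 continue | (k=3,j=1): S=113.9152, K−S=0.9448, hold=18.5843 ⇒ V=18.5843 continue | (k=3,j=2): S=157.2264, K−S=0.0000, hold=6.2003 ⇒ V=6.2003 continue | (k=3,j=3): S=217.0048, K−S=0.0000, hold=1.0400 ⇒ V=1.0400 continue  boundary S*=-
step 2: (k=2,j=0): S=96.9638, K−S=17.8962, hold=28.4959 ⇒ V=28.4959 continue | (k=2,j=1): S=133.8300, K−S=0.0000, hold=12.9986 ⇒ V=12.9986 continue | (k=2,j=2): S=184.7130, K−S=0.0000, hold=3.8813 ⇒ V=3.8813 continue  boundary S*=-
step 1: (k=1,j=0): S=113.9152, K−S=0.9448, hold=21.4772 ⇒ V=21.4772 continue | (k=1,j=1): S=157.2264, K−S=0.0000, hold=8.8901 ⇒ V=8.8901 continue  boundary S*=-
step 0: (k=0,j=0): S=133.8300, K−S=0.0000, hold=15.7857 ⇒ V=15.7857 continue  boundary S*=-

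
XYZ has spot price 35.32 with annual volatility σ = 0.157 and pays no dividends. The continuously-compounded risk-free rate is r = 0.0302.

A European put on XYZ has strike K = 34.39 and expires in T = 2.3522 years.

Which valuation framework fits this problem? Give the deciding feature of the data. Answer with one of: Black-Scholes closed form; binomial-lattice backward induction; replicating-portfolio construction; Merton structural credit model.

framework: Black-Scholes closed form

Key observation: a European claim on XYZ (strike 34.39) — a lognormal (GBM) underlying with constant rate and volatility — has an exact closed-form value; no lattice or capital structure is involved.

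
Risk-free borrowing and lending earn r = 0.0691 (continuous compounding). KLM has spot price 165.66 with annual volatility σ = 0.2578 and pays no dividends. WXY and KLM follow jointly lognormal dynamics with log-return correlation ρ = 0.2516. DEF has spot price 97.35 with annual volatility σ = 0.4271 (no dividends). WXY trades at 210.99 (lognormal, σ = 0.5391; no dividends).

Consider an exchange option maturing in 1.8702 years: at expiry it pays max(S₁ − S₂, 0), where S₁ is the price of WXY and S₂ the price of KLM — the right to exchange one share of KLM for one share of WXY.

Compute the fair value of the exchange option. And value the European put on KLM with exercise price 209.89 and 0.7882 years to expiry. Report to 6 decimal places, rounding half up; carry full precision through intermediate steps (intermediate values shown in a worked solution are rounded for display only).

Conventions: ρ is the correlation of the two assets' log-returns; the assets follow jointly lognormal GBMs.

exchange price = 79.277575
price(KLM put K=209.89) = 38.112661

σ_eff = √(σ₁² + σ₂² − 2ρσ₁σ₂) = √(0.5391² + 0.2578² − 2·0.2516·0.5391·0.2578) = 0.535868
d₁ = (ln(S₁/S₂) + (q₂ − q₁ + σ_eff²/2)T) / (σ_eff√T) = (ln(210.99/165.66) + (0.0 − 0.0 + 0.143577)·1.8702) / 0.732828 = 0.696469
d₂ = d₁ − σ_eff√T = 0.696469 − 0.732828 = -0.036360
N(d₁) = 0.756932,  N(d₂) = 0.485498
V = S₁·e^{−q₁T}·N(d₁) − S₂·e^{−q₂T}·N(d₂) = 159.705144 − 80.427569 = 79.277575
[vanilla: KLM put K=209.89]
σ√T = 0.2578·√0.7882 = 0.228876
d₁ = (ln(S/K) + (r+σ²/2)T) / (σ√T) = (ln(165.66/209.89) + (0.0691+0.2578²/2)·0.7882) / 0.228876 = (-0.236646 + 0.080657) / 0.228876 = -0.681543
d₂ = d₁ − σ√T = -0.681543 − 0.228876 = -0.910420
e^{−rT} = 0.946992
N(−d₁) = 0.752236,  N(−d₂) = 0.818699
price = K·e^{−rT}·N(−d₂) − S·N(−d₁) = 162.728103 − 124.615442 = 38.112661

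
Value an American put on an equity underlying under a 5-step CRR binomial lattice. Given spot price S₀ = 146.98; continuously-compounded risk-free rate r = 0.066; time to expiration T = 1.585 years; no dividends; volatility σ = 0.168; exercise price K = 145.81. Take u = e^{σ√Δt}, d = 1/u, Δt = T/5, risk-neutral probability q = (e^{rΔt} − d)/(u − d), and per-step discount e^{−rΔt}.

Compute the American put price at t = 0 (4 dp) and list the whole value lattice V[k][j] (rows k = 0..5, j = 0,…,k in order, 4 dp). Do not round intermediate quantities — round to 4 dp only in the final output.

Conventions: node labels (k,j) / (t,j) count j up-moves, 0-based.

price = 7.0796
tree:
7.0796
13.3212 2.9601
24.1635 6.2021 0.7946
35.1425 12.5603 1.9693 0.0000
45.1305 24.1635 4.8805 0.0000 0.0000
54.2171 35.1425 12.0954 0.0000 0.0000 0.0000

Δt=0.31700  u=1.09921  d=0.90975  q=0.58796  discount=0.97930
step 5 (expiry): payoffs max(K−S,0) = 54.2171 35.1425 12.0954 0.0000 0.0000 0.0000
k=4: (k=4,j=0): S=100.6795, K−S=45.1305, hold=42.1116 ⇒ V=45.1305 exercise | (k=4,j=1): S=121.6465, K−S=24.1635, hold=21.1446 ⇒ V=24.1635 exercise | (k=4,j=2): S=146.9800, K−S=0.0000, hold=4.8805 ⇒ V=4.8805 continue | (k=4,j=3): S=177.5893, K−S=0.0000, hold=0.0000 ⇒ V=0.0000 continue | (k=4,j=4): S=214.5732, K−S=0.0000, hold=0.0000 ⇒ V=0.0000 continue
k=3: (k=3,j=0): S=110.6675, K−S=35.1425, hold=32.1235 ⇒ V=35.1425 exercise | (k=3,j=1): S=133.7146, K−S=12.0954, hold=12.5603 ⇒ V=12.5603 continue | (k=3,j=2): S=161.5614, K−S=0.0000, hold=1.9693 ⇒ V=1.9693 continue | (k=3,j=3): S=195.2074, K−S=0.0000, hold=0.0000 ⇒ V=0.0000 continue
k=2: (k=2,j=0): S=121.6465, K−S=24.1635, hold=21.4122 ⇒ V=24.1635 exercise | (k=2,j=1): S=146.9800, K−S=0.0000, hold=6.2021 ⇒ V=6.2021 continue | (k=2,j=2): S=177.5893, K−S=0.0000, hold=0.7946 ⇒ V=0.7946 continue
k=1: (k=1,j=0): S=133.7146, K−S=12.0954, hold=13.3212 ⇒ V=13.3212 continue | (k=1,j=1): S=161.5614, K−S=0.0000, hold=2.9601 ⇒ V=2.9601 continue
k=0: (k=0,j=0): S=146.9800, K−S=0.0000, hold=7.0796 ⇒ V=7.0796 continue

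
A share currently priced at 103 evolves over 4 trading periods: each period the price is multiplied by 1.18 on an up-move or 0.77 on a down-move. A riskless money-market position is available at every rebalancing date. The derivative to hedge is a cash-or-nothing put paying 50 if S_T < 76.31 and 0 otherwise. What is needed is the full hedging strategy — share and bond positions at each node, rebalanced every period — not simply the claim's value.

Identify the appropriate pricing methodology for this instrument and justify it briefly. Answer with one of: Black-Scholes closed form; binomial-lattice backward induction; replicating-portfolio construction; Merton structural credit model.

Key observation: the task asks for the hedge itself — share and bond holdings at every node of the 4-period tree on spot 103 with factors 1.18/0.77 — which is exactly what the replicating-portfolio construction produces.

framework: replicating-portfolio construction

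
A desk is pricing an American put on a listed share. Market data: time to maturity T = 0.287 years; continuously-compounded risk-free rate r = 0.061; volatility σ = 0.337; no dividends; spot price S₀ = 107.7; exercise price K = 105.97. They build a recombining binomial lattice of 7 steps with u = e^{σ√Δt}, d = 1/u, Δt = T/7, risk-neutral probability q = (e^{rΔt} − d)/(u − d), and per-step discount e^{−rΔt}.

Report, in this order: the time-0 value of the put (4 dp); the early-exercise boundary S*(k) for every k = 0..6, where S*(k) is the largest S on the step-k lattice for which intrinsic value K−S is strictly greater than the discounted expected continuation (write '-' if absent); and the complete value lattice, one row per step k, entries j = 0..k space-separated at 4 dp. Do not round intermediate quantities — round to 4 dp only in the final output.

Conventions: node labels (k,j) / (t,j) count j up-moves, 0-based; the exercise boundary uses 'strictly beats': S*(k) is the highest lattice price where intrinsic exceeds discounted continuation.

price = 6.3621
boundary = - - - - 81.9739 87.7628 93.9605
tree:
6.3621
9.3620 3.4092
13.3391 5.4520 1.3938
18.2945 8.4757 2.4710 0.3291
23.9961 12.7134 4.3021 0.6616 0.0000
29.4032 18.2072 7.3112 1.3300 0.0000 0.0000
34.4537 23.9961 12.0095 2.6734 0.0000 0.0000 0.0000
39.1710 29.4032 18.2072 5.3740 0.0000 0.0000 0.0000 0.0000

params: Δt=0.04100 u=1.07062 d=0.93404 q=0.50128 e^(-rΔt)=0.99750
t_7 payoffs: 39.1710 29.4032 18.2072 5.3740 0.0000 0.0000 0.0000 0.0000
t_6: node(6,0) S=71.5163 payoff=34.4537 vs cont=34.1890 → 34.4537 [stop]  node(6,1) S=81.9739 payoff=23.9961 vs cont=23.7314 → 23.9961 [stop]  node(6,2) S=93.9605 payoff=12.0095 vs cont=11.7448 → 12.0095 [stop]  node(6,3) S=107.7000 payoff=0.0000 vs cont=2.6734 → 2.6734 [wait]  node(6,4) S=123.4485 payoff=0.0000 vs cont=0.0000 → 0.0000 [wait]  node(6,5) S=141.4999 payoff=0.0000 vs cont=0.0000 → 0.0000 [wait]  node(6,6) S=162.1908 payoff=0.0000 vs cont=0.0000 → 0.0000 [wait]  ⇒ S*(6)=93.9605
t_5: node(5,0) S=76.5668 payoff=29.4032 vs cont=29.1385 → 29.4032 [stop]  node(5,1) S=87.7628 payoff=18.2072 vs cont=17.9425 → 18.2072 [stop]  node(5,2) S=100.5960 payoff=5.3740 vs cont=7.3112 → 7.3112 [wait]  node(5,3) S=115.3057 payoff=0.0000 vs cont=1.3300 → 1.3300 [wait]  node(5,4) S=132.1664 payoff=0.0000 vs cont=0.0000 → 0.0000 [wait]  node(5,5) S=151.4925 payoff=0.0000 vs cont=0.0000 → 0.0000 [wait]  ⇒ S*(5)=87.7628
t_4: node(4,0) S=81.9739 payoff=23.9961 vs cont=23.7314 → 23.9961 [stop]  node(4,1) S=93.9605 payoff=12.0095 vs cont=12.7134 → 12.7134 [wait]  node(4,2) S=107.7000 payoff=0.0000 vs cont=4.3021 → 4.3021 [wait]  node(4,3) S=123.4485 payoff=0.0000 vs cont=0.6616 → 0.6616 [wait]  node(4,4) S=141.4999 payoff=0.0000 vs cont=0.0000 → 0.0000 [wait]  ⇒ S*(4)=81.9739
t_3: node(3,0) S=87.7628 payoff=18.2072 vs cont=18.2945 → 18.2945 [wait]  node(3,1) S=100.5960 payoff=5.3740 vs cont=8.4757 → 8.4757 [wait]  node(3,2) S=115.3057 payoff=0.0000 vs cont=2.4710 → 2.4710 [wait]  node(3,3) S=132.1664 payoff=0.0000 vs cont=0.3291 → 0.3291 [wait]  ⇒ S*(3)=-
t_2: node(2,0) S=93.9605 payoff=12.0095 vs cont=13.3391 → 13.3391 [wait]  node(2,1) S=107.7000 payoff=0.0000 vs cont=5.4520 → 5.4520 [wait]  node(2,2) S=123.4485 payoff=0.0000 vs cont=1.3938 → 1.3938 [wait]  ⇒ S*(2)=-
t_1: node(1,0) S=100.5960 payoff=5.3740 vs cont=9.3620 → 9.3620 [wait]  node(1,1) S=115.3057 payoff=0.0000 vs cont=3.4092 → 3.4092 [wait]  ⇒ S*(1)=-
t_0: node(0,0) S=107.7000 payoff=0.0000 vs cont=6.3621 → 6.3621 [wait]  ⇒ S*(0)=-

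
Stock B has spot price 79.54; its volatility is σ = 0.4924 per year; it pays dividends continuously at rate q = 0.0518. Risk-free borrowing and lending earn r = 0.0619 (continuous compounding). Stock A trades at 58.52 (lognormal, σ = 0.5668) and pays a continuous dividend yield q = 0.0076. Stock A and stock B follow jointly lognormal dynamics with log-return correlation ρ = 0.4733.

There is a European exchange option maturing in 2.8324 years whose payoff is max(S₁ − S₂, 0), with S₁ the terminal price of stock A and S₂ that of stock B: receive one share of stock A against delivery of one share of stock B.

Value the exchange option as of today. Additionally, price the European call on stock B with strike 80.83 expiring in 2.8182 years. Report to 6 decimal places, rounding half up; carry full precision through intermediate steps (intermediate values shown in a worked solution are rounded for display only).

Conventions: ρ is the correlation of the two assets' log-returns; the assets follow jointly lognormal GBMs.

σ_eff = √(σ₁² + σ₂² − 2ρσ₁σ₂) = √(0.5668² + 0.4924² − 2·0.4733·0.5668·0.4924) = 0.547294
d₁ = (ln(S₁/S₂) + (q₂ − q₁ + σ_eff²/2)T) / (σ_eff√T) = (ln(58.52/79.54) + (0.0518 − 0.0076 + 0.149766)·2.8324) / 0.921082 = 0.263274
d₂ = d₁ − σ_eff√T = 0.263274 − 0.921082 = -0.657808
N(d₁) = 0.603830,  N(d₂) = 0.255331
V = S₁·e^{−q₁T}·N(d₁) − S₂·e^{−q₂T}·N(d₂) = 34.583617 − 17.537576 = 17.046041
[vanilla: stock B call K=80.83]
σ√T = 0.4924·√2.8182 = 0.826616
d₁ = (ln(S/K) + (r−q+σ²/2)T) / (σ√T) = (ln(79.54/80.83) + (0.0619−0.0518+0.4924²/2)·2.8182) / 0.826616 = (-0.016088 + 0.370111) / 0.826616 = 0.428280
d₂ = d₁ − σ√T = 0.428280 − 0.826616 = -0.398337
e^{−rT} = 0.839922
e^{−qT} = 0.864173
N(d₁) = 0.665776,  N(d₂) = 0.345191
price = S·e^{−qT}·N(d₁) − K·e^{−rT}·N(d₂) = 45.762987 − 23.435320 = 22.327667

exchange price = 17.046041
price(stock B call K=80.83) = 22.327667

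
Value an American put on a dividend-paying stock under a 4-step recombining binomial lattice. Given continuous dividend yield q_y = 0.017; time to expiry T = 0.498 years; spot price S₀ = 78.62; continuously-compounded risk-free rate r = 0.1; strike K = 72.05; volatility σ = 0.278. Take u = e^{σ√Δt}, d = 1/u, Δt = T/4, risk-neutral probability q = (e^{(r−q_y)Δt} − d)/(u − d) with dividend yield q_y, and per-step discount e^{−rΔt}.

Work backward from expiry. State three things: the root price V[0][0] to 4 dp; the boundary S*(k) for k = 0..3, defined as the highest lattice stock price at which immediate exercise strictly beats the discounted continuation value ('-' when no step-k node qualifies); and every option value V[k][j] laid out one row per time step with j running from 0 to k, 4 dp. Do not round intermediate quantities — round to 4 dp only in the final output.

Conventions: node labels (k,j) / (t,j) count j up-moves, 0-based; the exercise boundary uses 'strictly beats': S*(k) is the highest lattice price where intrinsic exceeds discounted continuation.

Δt=0.12450, u=1.10306, d=0.90657, q=0.52836, disc=e^(-rΔt)=0.98763
k=4 terminal: V=max(K-S,0) → 18.9455 7.4352 0.0000 0.0000 0.0000
k=3: j=0 S=58.5776 intr=13.4724 cont=12.7048 V=13.4724[EX]; j=1 S=71.2742 intr=0.7758 cont=3.4633 V=3.4633[hold]; j=2 S=86.7228 intr=0.0000 cont=0.0000 V=0.0000[hold]; j=3 S=105.5199 intr=0.0000 cont=0.0000 V=0.0000[hold]  S*(3)=58.5776
k=2: j=0 S=64.6148 intr=7.4352 cont=8.0828 V=8.0828[hold]; j=1 S=78.6200 intr=0.0000 cont=1.6132 V=1.6132[hold]; j=2 S=95.6608 intr=0.0000 cont=0.0000 V=0.0000[hold]  S*(2)=-
k=1: j=0 S=71.2742 intr=0.7758 cont=4.6068 V=4.6068[hold]; j=1 S=86.7228 intr=0.0000 cont=0.7515 V=0.7515[hold]  S*(1)=-
k=0: j=0 S=78.6200 intr=0.0000 cont=2.5380 V=2.5380[hold]  S*(0)=-

price = 2.5380
boundary = - - - 58.5776
tree:
2.5380
4.6068 0.7515
8.0828 1.6132 0.0000
13.4724 3.4633 0.0000 0.0000
18.9455 7.4352 0.0000 0.0000 0.0000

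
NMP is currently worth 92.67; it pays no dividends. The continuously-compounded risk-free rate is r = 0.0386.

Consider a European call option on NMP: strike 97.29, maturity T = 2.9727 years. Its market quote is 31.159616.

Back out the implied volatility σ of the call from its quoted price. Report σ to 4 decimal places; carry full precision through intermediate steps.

At σ = 0.4679 the Black–Scholes value reproduces the quote:
σ√T = 0.4679·√2.9727 = 0.806731
d₁ = (ln(S/K) + (r+σ²/2)T) / (σ√T) = (ln(92.67/97.29) + (0.0386+0.4679²/2)·2.9727) / 0.806731 = (-0.048651 + 0.440153) / 0.806731 = 0.485295
d₂ = d₁ − σ√T = 0.485295 − 0.806731 = -0.321436
e^{−rT} = 0.891592
N(d₁) = 0.686266,  N(d₂) = 0.373940
V = S·N(d₁) − K·e^{−rT}·N(d₂) = 63.596297 − 32.436681 = 31.159616 (the observed quote) — the price is monotone increasing in volatility, hence this σ is the only solution

sigma = 0.4679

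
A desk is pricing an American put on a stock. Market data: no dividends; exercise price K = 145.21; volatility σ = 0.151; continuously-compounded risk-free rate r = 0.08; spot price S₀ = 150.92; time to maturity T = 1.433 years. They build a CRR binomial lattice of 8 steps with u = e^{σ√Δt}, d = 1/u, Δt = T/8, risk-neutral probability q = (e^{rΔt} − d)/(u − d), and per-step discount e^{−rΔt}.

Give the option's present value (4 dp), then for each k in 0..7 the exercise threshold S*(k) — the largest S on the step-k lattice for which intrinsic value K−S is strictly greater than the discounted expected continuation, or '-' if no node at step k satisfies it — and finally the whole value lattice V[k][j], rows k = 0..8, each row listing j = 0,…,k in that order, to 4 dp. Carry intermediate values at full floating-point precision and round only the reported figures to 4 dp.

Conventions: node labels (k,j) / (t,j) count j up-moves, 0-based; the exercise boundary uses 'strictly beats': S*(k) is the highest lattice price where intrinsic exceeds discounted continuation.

Δt=0.17913, u=1.06599, d=0.93809, q=0.59687, disc=e^(-rΔt)=0.98577
k=8 terminal: V=max(K-S,0) → 54.6977 42.3569 28.3335 12.3981 0.0000 0.0000 0.0000 0.0000 0.0000
k=7: j=0 S=96.4856 intr=48.7244 cont=46.6583 V=48.7244[EX]; j=1 S=109.6409 intr=35.5691 cont=33.5031 V=35.5691[EX]; j=2 S=124.5897 intr=20.6203 cont=18.5543 V=20.6203[EX]; j=3 S=141.5767 intr=3.6333 cont=4.9269 V=4.9269[hold]; j=4 S=160.8799 intr=0.0000 cont=0.0000 V=0.0000[hold]; j=5 S=182.8148 intr=0.0000 cont=0.0000 V=0.0000[hold]; j=6 S=207.7405 intr=0.0000 cont=0.0000 V=0.0000[hold]; j=7 S=236.0647 intr=0.0000 cont=0.0000 V=0.0000[hold]  S*(7)=124.5897
k=6: j=0 S=102.8531 intr=42.3569 cont=40.2908 V=42.3569[EX]; j=1 S=116.8765 intr=28.3335 cont=26.2675 V=28.3335[EX]; j=2 S=132.8119 intr=12.3981 cont=11.0932 V=12.3981[EX]; j=3 S=150.9200 intr=0.0000 cont=1.9579 V=1.9579[hold]; j=4 S=171.4970 intr=0.0000 cont=0.0000 V=0.0000[hold]; j=5 S=194.8796 intr=0.0000 cont=0.0000 V=0.0000[hold]; j=6 S=221.4502 intr=0.0000 cont=0.0000 V=0.0000[hold]  S*(6)=132.8119
k=5: j=0 S=109.6409 intr=35.5691 cont=33.5031 V=35.5691[EX]; j=1 S=124.5897 intr=20.6203 cont=18.5543 V=20.6203[EX]; j=2 S=141.5767 intr=3.6333 cont=6.0789 V=6.0789[hold]; j=3 S=160.8799 intr=0.0000 cont=0.7781 V=0.7781[hold]; j=4 S=182.8148 intr=0.0000 cont=0.0000 V=0.0000[hold]; j=5 S=207.7405 intr=0.0000 cont=0.0000 V=0.0000[hold]  S*(5)=124.5897
k=4: j=0 S=116.8765 intr=28.3335 cont=26.2675 V=28.3335[EX]; j=1 S=132.8119 intr=12.3981 cont=11.7710 V=12.3981[EX]; j=2 S=150.9200 intr=0.0000 cont=2.8735 V=2.8735[hold]; j=3 S=171.4970 intr=0.0000 cont=0.3092 V=0.3092[hold]; j=4 S=194.8796 intr=0.0000 cont=0.0000 V=0.0000[hold]  S*(4)=132.8119
k=3: j=0 S=124.5897 intr=20.6203 cont=18.5543 V=20.6203[EX]; j=1 S=141.5767 intr=3.6333 cont=6.6176 V=6.6176[hold]; j=2 S=160.8799 intr=0.0000 cont=1.3238 V=1.3238[hold]; j=3 S=182.8148 intr=0.0000 cont=0.1229 V=0.1229[hold]  S*(3)=124.5897
k=2: j=0 S=132.8119 intr=12.3981 cont=12.0880 V=12.3981[EX]; j=1 S=150.9200 intr=0.0000 cont=3.4087 V=3.4087[hold]; j=2 S=171.4970 intr=0.0000 cont=0.5984 V=0.5984[hold]  S*(2)=132.8119
k=1: j=0 S=141.5767 intr=3.6333 cont=6.9325 V=6.9325[hold]; j=1 S=160.8799 intr=0.0000 cont=1.7067 V=1.7067[hold]  S*(1)=-
k=0: j=0 S=150.9200 intr=0.0000 cont=3.7591 V=3.7591[hold]  S*(0)=-

price = 3.7591
boundary = - - 132.8119 124.5897 132.8119 124.5897 132.8119 124.5897
tree:
3.7591
6.9325 1.7067
12.3981 3.4087 0.5984
20.6203 6.6176 1.3238 0.1229
28.3335 12.3981 2.8735 0.3092 0.0000
35.5691 20.6203 6.0789 0.7781 0.0000 0.0000
42.3569 28.3335 12.3981 1.9579 0.0000 0.0000 0.0000
48.7244 35.5691 20.6203 4.9269 0.0000 0.0000 0.0000 0.0000
54.6977 42.3569 28.3335 12.3981 0.0000 0.0000 0.0000 0.0000 0.0000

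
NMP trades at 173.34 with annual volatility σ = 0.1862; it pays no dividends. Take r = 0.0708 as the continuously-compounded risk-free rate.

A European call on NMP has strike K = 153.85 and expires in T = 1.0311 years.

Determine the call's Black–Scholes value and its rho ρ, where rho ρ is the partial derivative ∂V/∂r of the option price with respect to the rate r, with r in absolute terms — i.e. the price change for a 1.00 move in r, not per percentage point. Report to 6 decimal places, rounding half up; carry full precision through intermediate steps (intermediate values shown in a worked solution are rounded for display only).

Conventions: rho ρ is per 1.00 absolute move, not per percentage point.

σ√T = 0.1862·√1.0311 = 0.189073
d₁ = (ln(S/K) + (r+σ²/2)T) / (σ√T) = (ln(173.34/153.85) + (0.0708+0.1862²/2)·1.0311) / 0.189073 = (0.119277 + 0.090876) / 0.189073 = 1.111490
d₂ = d₁ − σ√T = 1.111490 − 0.189073 = 0.922417
e^{−rT} = 0.929599
N(d₁) = 0.866821,  N(d₂) = 0.821845
Call price V = S·N(d₁) − K·e^{−rT}·N(d₂) = 150.254814 − 117.539231 = 32.715583
ρ = K·T·e^{−rT}·N(d₂) = 121.194701

price = 32.715583
ρ = 121.194701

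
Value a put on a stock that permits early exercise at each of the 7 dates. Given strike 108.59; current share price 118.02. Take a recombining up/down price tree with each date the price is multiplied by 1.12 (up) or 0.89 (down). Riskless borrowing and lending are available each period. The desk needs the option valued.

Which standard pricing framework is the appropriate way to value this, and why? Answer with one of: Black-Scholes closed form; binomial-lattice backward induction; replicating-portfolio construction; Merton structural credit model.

Key observation: an American put (K = 108.59, S₀ = 118.02) on a 7-date tree has no closed form — the optimal stopping decision is embedded and must be resolved recursively from expiry.

framework: binomial-lattice backward induction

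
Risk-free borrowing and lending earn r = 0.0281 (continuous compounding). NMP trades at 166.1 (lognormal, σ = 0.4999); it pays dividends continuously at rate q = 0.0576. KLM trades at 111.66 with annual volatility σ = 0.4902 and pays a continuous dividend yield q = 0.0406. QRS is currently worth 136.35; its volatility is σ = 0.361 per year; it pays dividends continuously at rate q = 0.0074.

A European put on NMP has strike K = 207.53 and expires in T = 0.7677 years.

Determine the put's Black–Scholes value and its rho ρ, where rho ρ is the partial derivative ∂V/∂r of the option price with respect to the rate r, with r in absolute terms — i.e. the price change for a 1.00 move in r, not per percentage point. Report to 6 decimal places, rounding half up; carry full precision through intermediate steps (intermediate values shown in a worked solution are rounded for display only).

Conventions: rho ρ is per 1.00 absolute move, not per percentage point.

price = 58.162829
ρ = -121.936926

σ√T = 0.4999·√0.7677 = 0.438005
d₁ = (ln(S/K) + (r−q+σ²/2)T) / (σ√T) = (ln(166.1/207.53) + (0.0281−0.0576+0.4999²/2)·0.7677) / 0.438005 = (-0.222686 + 0.073277) / 0.438005 = -0.341112
d₂ = d₁ − σ√T = -0.341112 − 0.438005 = -0.779117
e^{−rT} = 0.978659
e^{−qT} = 0.956744
N(−d₁) = 0.633491,  N(−d₂) = 0.782045
Put price V = K·e^{−rT}·N(−d₂) − S·e^{−qT}·N(−d₁) = 158.834083 − 100.671255 = 58.162829
ρ = −K·T·e^{−rT}·N(−d₂) = -121.936926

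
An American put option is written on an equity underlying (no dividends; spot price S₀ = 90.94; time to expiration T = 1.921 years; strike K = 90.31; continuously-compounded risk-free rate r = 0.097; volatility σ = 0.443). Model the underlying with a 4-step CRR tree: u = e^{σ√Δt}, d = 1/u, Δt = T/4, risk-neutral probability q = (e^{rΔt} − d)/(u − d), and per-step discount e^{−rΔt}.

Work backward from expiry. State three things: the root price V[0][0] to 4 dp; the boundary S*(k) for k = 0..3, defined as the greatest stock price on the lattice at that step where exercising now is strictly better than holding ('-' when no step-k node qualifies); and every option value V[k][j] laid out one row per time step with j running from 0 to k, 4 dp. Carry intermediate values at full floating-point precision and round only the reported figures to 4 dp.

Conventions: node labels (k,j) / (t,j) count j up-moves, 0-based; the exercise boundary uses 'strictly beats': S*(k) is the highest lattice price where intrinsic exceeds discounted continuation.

price = 14.4344
boundary = - - 49.2151 66.9001
tree:
14.4344
24.9320 5.3253
41.0949 11.1653 0.0000
54.1048 23.4099 0.0000 0.0000
63.6756 41.0949 0.0000 0.0000 0.0000

params: Δt=0.48025 u=1.35934 d=0.73565 q=0.50031 e^(-rΔt)=0.95448
t_4 payoffs: 63.6756 41.0949 0.0000 0.0000 0.0000
t_3: node(3,0) S=36.2052 payoff=54.1048 vs cont=49.9943 → 54.1048 [stop]  node(3,1) S=66.9001 payoff=23.4099 vs cont=19.6002 → 23.4099 [stop]  node(3,2) S=123.6184 payoff=0.0000 vs cont=0.0000 → 0.0000 [wait]  node(3,3) S=228.4227 payoff=0.0000 vs cont=0.0000 → 0.0000 [wait]  ⇒ S*(3)=66.9001
t_2: node(2,0) S=49.2151 payoff=41.0949 vs cont=36.9843 → 41.0949 [stop]  node(2,1) S=90.9400 payoff=0.0000 vs cont=11.1653 → 11.1653 [wait]  node(2,2) S=168.0394 payoff=0.0000 vs cont=0.0000 → 0.0000 [wait]  ⇒ S*(2)=49.2151
t_1: node(1,0) S=66.9001 payoff=23.4099 vs cont=24.9320 → 24.9320 [wait]  node(1,1) S=123.6184 payoff=0.0000 vs cont=5.3253 → 5.3253 [wait]  ⇒ S*(1)=-
t_0: node(0,0) S=90.9400 payoff=0.0000 vs cont=14.4344 → 14.4344 [wait]  ⇒ S*(0)=-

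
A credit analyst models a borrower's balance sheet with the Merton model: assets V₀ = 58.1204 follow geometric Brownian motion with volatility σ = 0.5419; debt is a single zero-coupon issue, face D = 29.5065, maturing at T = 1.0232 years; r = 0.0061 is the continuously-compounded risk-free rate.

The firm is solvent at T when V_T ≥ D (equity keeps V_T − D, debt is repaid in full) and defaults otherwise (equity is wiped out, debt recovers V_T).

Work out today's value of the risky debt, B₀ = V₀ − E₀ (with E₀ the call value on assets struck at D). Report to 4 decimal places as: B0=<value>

Equity is a call on the firm's assets struck at D = 29.5065:
d₁ = [ln(V₀/D) + (r + σ²/2)T] / (σ√T)
   = [ln(58.1204/29.5065) + (0.0061 + 0.5·0.5419²)·1.0232] / (0.5419·√1.0232)
   = [0.677906 + 0.156476] / 0.548150 = 1.522178
d₂ = d₁ − σ√T = 1.522178 − 0.548150 = 0.974028
N(d₁) = 0.936018,  N(d₂) = 0.834979,  e^(−rT) = 0.993778
E₀ = V₀·N(d₁) − D·e^(−rT)·N(d₂)
   = 58.1204·0.936018 − 29.5065·0.993778·0.834979 = 29.917723
B₀ = V₀ − E₀ = 58.1204 − 29.917723 = 28.202677

B0=28.2027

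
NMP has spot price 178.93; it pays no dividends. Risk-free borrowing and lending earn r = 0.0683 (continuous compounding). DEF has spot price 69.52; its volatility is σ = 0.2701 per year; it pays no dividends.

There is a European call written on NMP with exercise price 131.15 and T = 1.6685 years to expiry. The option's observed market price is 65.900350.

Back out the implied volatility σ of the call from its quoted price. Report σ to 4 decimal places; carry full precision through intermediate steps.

sigma = 0.3040

At σ = 0.3040 the Black–Scholes value reproduces the quote:
σ√T = 0.304·√1.6685 = 0.392678
d₁ = (ln(S/K) + (r+σ²/2)T) / (σ√T) = (ln(178.93/131.15) + (0.0683+0.304²/2)·1.6685) / 0.392678 = (0.310653 + 0.191057) / 0.392678 = 1.277661
d₂ = d₁ − σ√T = 1.277661 − 0.392678 = 0.884983
e^{−rT} = 0.892295
N(d₁) = 0.899316,  N(d₂) = 0.811917
V = S·N(d₁) − K·e^{−rT}·N(d₂) = 160.914529 − 95.014179 = 65.900350 (the observed quote) — the price is monotone increasing in volatility, hence this σ is the only solution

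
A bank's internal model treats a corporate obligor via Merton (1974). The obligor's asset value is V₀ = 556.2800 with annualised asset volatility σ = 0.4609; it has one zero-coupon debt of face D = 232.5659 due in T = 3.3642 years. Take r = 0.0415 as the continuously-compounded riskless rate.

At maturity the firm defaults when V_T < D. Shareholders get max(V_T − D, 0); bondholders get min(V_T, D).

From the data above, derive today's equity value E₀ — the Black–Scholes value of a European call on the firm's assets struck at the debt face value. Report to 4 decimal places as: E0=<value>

Apply the equity-as-call identities (strike 232.5659, horizon 3.3642 years):
d₁ = [ln(V₀/D) + (r + σ²/2)T] / (σ√T)
   = [ln(556.2800/232.5659) + (0.0415 + 0.5·0.4609²)·3.3642] / (0.4609·√3.3642)
   = [0.872098 + 0.496941] / 0.845372 = 1.619452
d₂ = d₁ − σ√T = 1.619452 − 0.845372 = 0.774081
N(d₁) = 0.947325,  N(d₂) = 0.780559,  e^(−rT) = 0.869694
E₀ = V₀·N(d₁) − D·e^(−rT)·N(d₂)
   = 556.2800·0.947325 − 232.5659·0.869694·0.780559 = 369.101355

E0=369.1014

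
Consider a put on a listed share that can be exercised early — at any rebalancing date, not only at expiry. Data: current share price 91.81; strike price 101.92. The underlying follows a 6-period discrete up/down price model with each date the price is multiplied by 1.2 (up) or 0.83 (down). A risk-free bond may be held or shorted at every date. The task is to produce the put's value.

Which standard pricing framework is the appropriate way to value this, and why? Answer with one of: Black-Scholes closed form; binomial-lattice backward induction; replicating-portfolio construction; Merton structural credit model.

Key observation: an American put (K = 101.92, S₀ = 91.81) on a 6-date tree has no closed form — the optimal stopping decision is embedded and must be resolved recursively from expiry.

framework: binomial-lattice backward induction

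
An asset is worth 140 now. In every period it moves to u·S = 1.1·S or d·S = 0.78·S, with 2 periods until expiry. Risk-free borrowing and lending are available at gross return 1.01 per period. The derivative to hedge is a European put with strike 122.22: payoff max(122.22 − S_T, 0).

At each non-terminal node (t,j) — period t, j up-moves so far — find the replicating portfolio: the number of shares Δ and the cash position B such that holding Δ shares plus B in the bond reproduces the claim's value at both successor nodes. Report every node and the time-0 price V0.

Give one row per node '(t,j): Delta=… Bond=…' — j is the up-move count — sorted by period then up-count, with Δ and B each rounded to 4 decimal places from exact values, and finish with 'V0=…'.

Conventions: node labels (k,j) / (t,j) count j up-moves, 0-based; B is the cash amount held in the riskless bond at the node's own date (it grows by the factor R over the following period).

Risk-neutral probability p* = (R−d)/(u−d) = (1.01−0.78)/(1.1−0.78) = 0.7187.
Terminal payoffs: V(2,0)=37.0440, V(2,1)=2.1000, V(2,2)=0.0000
(1,0): S=109.2000. Δ = (V_up−V_dn)/(S_up−S_dn) = (2.1000−37.0440)/(120.1200−85.1760) = -1.0000. V = [p*·2.1000 + (1−p*)·37.0440]/1.01 = 11.8099. B = V − Δ·S = 121.0099.
(1,1): S=154.0000. Δ = (V_up−V_dn)/(S_up−S_dn) = (0.0000−2.1000)/(169.4000−120.1200) = -0.0426. V = [p*·0.0000 + (1−p*)·2.1000]/1.01 = 0.5848. B = V − Δ·S = 7.1473.
(0,0): S=140.0000. Δ = (V_up−V_dn)/(S_up−S_dn) = (0.5848−11.8099)/(154.0000−109.2000) = -0.2506. V = [p*·0.5848 + (1−p*)·11.8099]/1.01 = 3.7048. B = V − Δ·S = 38.7833.
As a check, the time-0 holding Δ(0,0)·S0 + B(0,0) comes to 3.7048 — exactly V0.

(0,0): Delta=-0.2506 Bond=38.7833
(1,0): Delta=-1.0000 Bond=121.0099
(1,1): Delta=-0.0426 Bond=7.1473
V0=3.7048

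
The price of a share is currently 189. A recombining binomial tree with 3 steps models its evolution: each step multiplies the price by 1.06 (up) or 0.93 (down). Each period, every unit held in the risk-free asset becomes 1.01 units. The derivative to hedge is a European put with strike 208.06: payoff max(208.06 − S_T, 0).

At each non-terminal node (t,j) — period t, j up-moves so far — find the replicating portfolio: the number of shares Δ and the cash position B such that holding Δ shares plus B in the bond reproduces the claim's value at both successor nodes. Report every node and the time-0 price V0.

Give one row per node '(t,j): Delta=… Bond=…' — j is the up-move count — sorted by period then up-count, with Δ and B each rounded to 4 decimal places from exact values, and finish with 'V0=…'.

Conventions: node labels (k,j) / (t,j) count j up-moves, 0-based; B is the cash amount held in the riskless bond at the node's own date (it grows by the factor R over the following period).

(0,0): Delta=-0.7425 Bond=157.1294
(1,0): Delta=-1.0000 Bond=203.9604
(1,1): Delta=-0.6013 Bond=130.4134
(2,0): Delta=-1.0000 Bond=206.0000
(2,1): Delta=-1.0000 Bond=206.0000
(2,2): Delta=-0.3827 Bond=85.2911
V0=16.7957

Since d<R<u, set p* = (R−d)/(u−d) = 0.6154; price each node as the discounted p*-expectation of its children.
Terminal payoffs: V(3,0)=56.0365, V(3,1)=34.7859, V(3,2)=10.5648, V(3,3)=0.0000
  t=2,j=0: stock 163.4661 → up 173.2741 (V=34.7859), down 152.0235 (V=56.0365). Price 42.5339; hedge Δ=-1.0000, bond B=206.0000.
  t=2,j=1: stock 186.3162 → up 197.4952 (V=10.5648), down 173.2741 (V=34.7859). Price 19.6838; hedge Δ=-1.0000, bond B=206.0000.
  t=2,j=2: stock 212.3604 → up 225.1020 (V=0.0000), down 197.4952 (V=10.5648). Price 4.0232; hedge Δ=-0.3827, bond B=85.2911.
  t=1,j=0: stock 175.7700 → up 186.3162 (V=19.6838), down 163.4661 (V=42.5339). Price 28.1904; hedge Δ=-1.0000, bond B=203.9604.
  t=1,j=1: stock 200.3400 → up 212.3604 (V=4.0232), down 186.3162 (V=19.6838). Price 9.9470; hedge Δ=-0.6013, bond B=130.4134.
  t=0,j=0: stock 189.0000 → up 200.3400 (V=9.9470), down 175.7700 (V=28.1904). Price 16.7957; hedge Δ=-0.7425, bond B=157.1294.
Sanity check at the root: Δ(0,0)·S0 + B(0,0) reproduces V0 = 16.7957.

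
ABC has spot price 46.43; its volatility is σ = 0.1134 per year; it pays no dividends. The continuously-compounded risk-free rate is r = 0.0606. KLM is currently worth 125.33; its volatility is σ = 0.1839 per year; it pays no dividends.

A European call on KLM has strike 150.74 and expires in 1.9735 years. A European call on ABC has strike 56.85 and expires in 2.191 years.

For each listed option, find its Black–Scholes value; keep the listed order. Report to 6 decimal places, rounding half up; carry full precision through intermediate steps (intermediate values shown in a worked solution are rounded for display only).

price(KLM call K=150.74) = 9.521421
price(ABC call K=56.85) = 1.814555

[KLM call K=150.74]
σ√T = 0.1839·√1.9735 = 0.258345
d₁ = (ln(S/K) + (r+σ²/2)T) / (σ√T) = (ln(125.33/150.74) + (0.0606+0.1839²/2)·1.9735) / 0.258345 = (-0.184606 + 0.152965) / 0.258345 = -0.122476
d₂ = d₁ − σ√T = -0.122476 − 0.258345 = -0.380821
e^{−rT} = 0.887281
N(d₁) = 0.451261,  N(d₂) = 0.351668
price = S·N(d₁) − K·e^{−rT}·N(d₂) = 56.556553 − 47.035132 = 9.521421
[ABC call K=56.85]
σ√T = 0.1134·√2.191 = 0.167855
d₁ = (ln(S/K) + (r+σ²/2)T) / (σ√T) = (ln(46.43/56.85) + (0.0606+0.1134²/2)·2.191) / 0.167855 = (-0.202470 + 0.146862) / 0.167855 = -0.331287
d₂ = d₁ − σ√T = -0.331287 − 0.167855 = -0.499142
e^{−rT} = 0.875662
N(d₁) = 0.370214,  N(d₂) = 0.308840
price = S·N(d₁) − K·e^{−rT}·N(d₂) = 17.189030 − 15.374475 = 1.814555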